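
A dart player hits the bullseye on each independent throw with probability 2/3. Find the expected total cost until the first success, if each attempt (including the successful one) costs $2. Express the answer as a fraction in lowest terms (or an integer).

$3

E[#attempts] = 1/p = 3/2; E[cost] = 2·3/2 = 3.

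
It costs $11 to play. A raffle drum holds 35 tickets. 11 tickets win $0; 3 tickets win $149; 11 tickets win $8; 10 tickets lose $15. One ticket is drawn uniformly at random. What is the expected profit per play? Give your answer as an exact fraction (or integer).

$0

E[payout] = (11/35)·0 + (3/35)·149 + (11/35)·8 + (10/35)·(-15) = 11
Expected profit = 11 − 11 = 0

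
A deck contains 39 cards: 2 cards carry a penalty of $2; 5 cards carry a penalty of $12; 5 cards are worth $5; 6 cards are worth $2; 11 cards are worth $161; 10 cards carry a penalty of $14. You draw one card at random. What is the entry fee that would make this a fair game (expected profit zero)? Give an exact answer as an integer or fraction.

1604/39 dollars

E[payout] = (2/39)·(-2) + (5/39)·(-12) + (5/39)·5 + (6/39)·2 + (11/39)·161 + (10/39)·(-14) = 1604/39
Fair fee = E[payout] = 1604/39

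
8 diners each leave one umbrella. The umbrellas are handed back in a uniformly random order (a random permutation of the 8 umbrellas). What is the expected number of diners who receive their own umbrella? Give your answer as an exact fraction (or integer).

Let Xᵢ = 1 if person i gets their own umbrella. For each i, P(Xᵢ=1) = 1/8.
By linearity of expectation, E[X₁+…+X_8] = 8·(1/8) = 1.

1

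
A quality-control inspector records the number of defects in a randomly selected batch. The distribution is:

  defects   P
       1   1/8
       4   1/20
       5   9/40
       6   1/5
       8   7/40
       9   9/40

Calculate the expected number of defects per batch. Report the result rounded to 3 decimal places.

E[X] = (1/8)·1 + (1/20)·4 + (9/40)·5 + (1/5)·6 + (7/40)·8 + (9/40)·9
     = 243/40 ≈ 6.075

6.075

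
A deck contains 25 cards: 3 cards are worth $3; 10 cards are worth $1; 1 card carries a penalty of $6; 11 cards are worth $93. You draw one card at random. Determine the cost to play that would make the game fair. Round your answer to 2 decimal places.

$41.44

E[payout] = (3/25)·3 + (10/25)·1 + (1/25)·(-6) + (11/25)·93 = 1036/25
Fair fee = E[payout] = 1036/25 ≈ $41.44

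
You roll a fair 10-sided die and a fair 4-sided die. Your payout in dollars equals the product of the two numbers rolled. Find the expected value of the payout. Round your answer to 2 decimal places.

Distribution of the product of the two numbers rolled: 1 w.p. 1/40, 2 w.p. 1/20, 3 w.p. 1/20, 4 w.p. 3/40, 5 w.p. 1/40, 6 w.p. 3/40, …
E[payout] = (1/40)·1 + (1/20)·2 + (1/20)·3 + (3/40)·4 + (1/40)·5 + (3/40)·6 + (1/40)·7 + (3/40)·8 + (1/20)·9 + (1/20)·10 + (3/40)·12 + (1/40)·14 + (1/40)·15 + (1/20)·16 + (1/20)·18 + (1/20)·20 + (1/40)·21 + (1/20)·24 + (1/40)·27 + (1/40)·28 + (1/40)·30 + (1/40)·32 + (1/40)·36 + (1/40)·40 = 55/4
≈ $13.75

$13.75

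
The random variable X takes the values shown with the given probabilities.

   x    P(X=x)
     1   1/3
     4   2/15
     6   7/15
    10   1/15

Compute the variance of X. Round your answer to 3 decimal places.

E[X] = (1/3)·1 + (2/15)·4 + (7/15)·6 + (1/15)·10 = 13/3
E[X²] = (1/3)·1 + (2/15)·16 + (7/15)·36 + (1/15)·100 = 389/15
Var(X) = 389/15 − (13/3)² = 322/45 ≈ 7.156

7.156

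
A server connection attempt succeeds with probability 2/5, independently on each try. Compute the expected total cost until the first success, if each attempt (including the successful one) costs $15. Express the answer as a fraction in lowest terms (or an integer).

75/2 dollars

E[#attempts] = 1/p = 5/2; E[cost] = 15·5/2 = 75/2.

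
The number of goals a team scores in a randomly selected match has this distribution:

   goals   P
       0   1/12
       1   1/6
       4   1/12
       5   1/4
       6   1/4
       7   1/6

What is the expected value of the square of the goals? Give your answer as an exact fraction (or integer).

E[X²] = (1/12)·0 + (1/6)·1 + (1/12)·16 + (1/4)·25 + (1/4)·36 + (1/6)·49
     = 299/12

299/12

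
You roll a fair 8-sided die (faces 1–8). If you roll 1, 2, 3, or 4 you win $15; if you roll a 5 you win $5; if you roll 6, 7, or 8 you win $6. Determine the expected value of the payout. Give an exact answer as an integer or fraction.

83/8 dollars

E[payout] = (1/8)·5 + (3/8)·6 + (1/2)·15 = 83/8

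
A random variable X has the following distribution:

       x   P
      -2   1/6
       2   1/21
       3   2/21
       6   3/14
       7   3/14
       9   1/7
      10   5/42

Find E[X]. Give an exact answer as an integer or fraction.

E[X] = (1/6)·(-2) + (1/21)·2 + (2/21)·3 + (3/14)·6 + (3/14)·7 + (1/7)·9 + (5/42)·10
     = 223/42

223/42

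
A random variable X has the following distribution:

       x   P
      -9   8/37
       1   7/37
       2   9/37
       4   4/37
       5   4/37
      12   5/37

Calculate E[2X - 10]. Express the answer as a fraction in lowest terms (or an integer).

-272/37

E[2x-10] = (8/37)·(-28) + (7/37)·(-8) + (9/37)·(-6) + (4/37)·(-2) + (4/37)·0 + (5/37)·14
     = -272/37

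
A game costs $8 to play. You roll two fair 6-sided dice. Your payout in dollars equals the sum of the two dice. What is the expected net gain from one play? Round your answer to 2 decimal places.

Distribution of the sum of the two dice: 2 w.p. 1/36, 3 w.p. 1/18, 4 w.p. 1/12, 5 w.p. 1/9, 6 w.p. 5/36, 7 w.p. 1/6, …
E[payout] = (1/36)·2 + (1/18)·3 + (1/12)·4 + (1/9)·5 + (5/36)·6 + (1/6)·7 + (5/36)·8 + (1/9)·9 + (1/12)·10 + (1/18)·11 + (1/36)·12 = 7
Expected profit = 7 − 8 = -1 ≈ -$1.00

-$1.00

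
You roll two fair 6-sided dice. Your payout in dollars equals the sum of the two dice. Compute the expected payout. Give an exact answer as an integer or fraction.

$7

Distribution of the sum of the two dice: 2 w.p. 1/36, 3 w.p. 1/18, 4 w.p. 1/12, 5 w.p. 1/9, 6 w.p. 5/36, 7 w.p. 1/6, …
E[payout] = (1/36)·2 + (1/18)·3 + (1/12)·4 + (1/9)·5 + (5/36)·6 + (1/6)·7 + (5/36)·8 + (1/9)·9 + (1/12)·10 + (1/18)·11 + (1/36)·12 = 7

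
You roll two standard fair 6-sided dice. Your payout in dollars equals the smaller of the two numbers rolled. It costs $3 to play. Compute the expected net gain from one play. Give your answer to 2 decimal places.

-$0.47

Distribution of the smaller of the two numbers rolled: 1 w.p. 11/36, 2 w.p. 1/4, 3 w.p. 7/36, 4 w.p. 5/36, 5 w.p. 1/12, 6 w.p. 1/36
E[payout] = (11/36)·1 + (1/4)·2 + (7/36)·3 + (5/36)·4 + (1/12)·5 + (1/36)·6 = 91/36
Expected profit = 91/36 − 3 = -17/36 ≈ -$0.47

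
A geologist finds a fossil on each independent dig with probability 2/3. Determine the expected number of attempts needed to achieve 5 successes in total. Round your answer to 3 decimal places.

7.500

By linearity (sum of 5 independent geometric waits), E[trials] = 5/p = 5/(2/3) = 15/2.
≈ 7.500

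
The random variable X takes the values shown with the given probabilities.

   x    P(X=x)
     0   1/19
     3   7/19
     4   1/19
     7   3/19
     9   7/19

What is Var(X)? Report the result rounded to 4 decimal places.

E[X] = (1/19)·0 + (7/19)·3 + (1/19)·4 + (3/19)·7 + (7/19)·9 = 109/19
E[X²] = (1/19)·0 + (7/19)·9 + (1/19)·16 + (3/19)·49 + (7/19)·81 = 793/19
Var(X) = 793/19 − (109/19)² = 3186/361 ≈ 8.8255

8.8255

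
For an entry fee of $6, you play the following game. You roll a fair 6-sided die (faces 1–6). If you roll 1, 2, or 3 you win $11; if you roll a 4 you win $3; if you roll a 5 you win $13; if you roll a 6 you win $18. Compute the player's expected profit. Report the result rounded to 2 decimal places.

$5.17

E[payout] = (1/6)·3 + (1/2)·11 + (1/6)·13 + (1/6)·18 = 67/6
Expected profit = 67/6 − 6 = 31/6 ≈ $5.17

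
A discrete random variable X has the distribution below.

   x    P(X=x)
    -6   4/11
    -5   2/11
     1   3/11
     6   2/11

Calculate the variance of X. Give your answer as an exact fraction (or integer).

2598/121

E[X] = (4/11)·(-6) + (2/11)·(-5) + (3/11)·1 + (2/11)·6 = -19/11
E[X²] = (4/11)·36 + (2/11)·25 + (3/11)·1 + (2/11)·36 = 269/11
Var(X) = 269/11 − (-19/11)² = 2598/121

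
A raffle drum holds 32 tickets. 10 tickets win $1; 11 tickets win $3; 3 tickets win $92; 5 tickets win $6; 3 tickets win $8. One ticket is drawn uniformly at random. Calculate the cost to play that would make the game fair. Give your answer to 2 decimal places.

E[payout] = (10/32)·1 + (11/32)·3 + (3/32)·92 + (5/32)·6 + (3/32)·8 = 373/32
Fair fee = E[payout] = 373/32 ≈ $11.66

$11.66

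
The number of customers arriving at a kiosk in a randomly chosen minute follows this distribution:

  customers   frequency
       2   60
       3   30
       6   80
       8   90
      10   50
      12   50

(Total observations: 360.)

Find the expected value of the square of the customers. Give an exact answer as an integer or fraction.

2135/36

Total = 360, so P(customers=2) = 60/360, etc.
E[X²] = (1/6)·4 + (1/12)·9 + (2/9)·36 + (1/4)·64 + (5/36)·100 + (5/36)·144
     = 2135/36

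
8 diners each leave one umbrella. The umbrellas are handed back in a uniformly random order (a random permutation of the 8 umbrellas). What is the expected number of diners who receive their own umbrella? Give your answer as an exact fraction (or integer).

1

Let Xᵢ = 1 if person i gets their own umbrella. For each i, P(Xᵢ=1) = 1/8.
By linearity of expectation, E[X₁+…+X_8] = 8·(1/8) = 1.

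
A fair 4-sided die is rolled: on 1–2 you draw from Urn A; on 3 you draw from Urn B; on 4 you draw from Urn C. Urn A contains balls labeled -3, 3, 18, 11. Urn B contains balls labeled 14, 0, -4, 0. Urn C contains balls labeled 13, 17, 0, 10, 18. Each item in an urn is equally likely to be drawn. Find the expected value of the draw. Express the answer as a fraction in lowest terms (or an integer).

E[X | Urn A] = (-3 + 3 + 18 + 11)/4 = 29/4
E[X | Urn B] = (14 + 0 − 4 + 0)/4 = 5/2
E[X | Urn C] = (13 + 17 + 0 + 10 + 18)/5 = 58/5
E[X] = (1/2)·29/4 + (1/4)·5/2 + (1/4)·58/5 = 143/20

143/20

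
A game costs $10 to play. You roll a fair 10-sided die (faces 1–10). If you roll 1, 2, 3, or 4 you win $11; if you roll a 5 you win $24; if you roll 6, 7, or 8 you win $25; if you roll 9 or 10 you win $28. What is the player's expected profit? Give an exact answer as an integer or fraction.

E[payout] = (2/5)·11 + (1/10)·24 + (3/10)·25 + (1/5)·28 = 199/10
Expected profit = 199/10 − 10 = 99/10

99/10 dollars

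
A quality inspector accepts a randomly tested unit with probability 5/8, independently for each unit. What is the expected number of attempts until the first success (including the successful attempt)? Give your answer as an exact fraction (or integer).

8/5

For a geometric distribution, E[trials] = 1/p = 1/(5/8) = 8/5.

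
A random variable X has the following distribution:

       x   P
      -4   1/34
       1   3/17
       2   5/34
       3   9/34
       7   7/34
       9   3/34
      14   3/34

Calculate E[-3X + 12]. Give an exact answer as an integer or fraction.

E[-3x+12] = (1/34)·24 + (3/17)·9 + (5/34)·6 + (9/34)·3 + (7/34)·(-9) + (3/34)·(-15) + (3/34)·(-30)
     = -63/34

-63/34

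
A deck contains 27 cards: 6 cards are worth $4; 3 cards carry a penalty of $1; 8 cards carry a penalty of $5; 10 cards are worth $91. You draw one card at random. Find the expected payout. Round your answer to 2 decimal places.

E[payout] = (6/27)·4 + (3/27)·(-1) + (8/27)·(-5) + (10/27)·91 = 33
≈ $33.00

$33.00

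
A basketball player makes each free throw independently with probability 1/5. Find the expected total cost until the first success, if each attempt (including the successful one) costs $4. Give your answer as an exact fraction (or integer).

$20

E[#attempts] = 1/p = 5; E[cost] = 4·5 = 20.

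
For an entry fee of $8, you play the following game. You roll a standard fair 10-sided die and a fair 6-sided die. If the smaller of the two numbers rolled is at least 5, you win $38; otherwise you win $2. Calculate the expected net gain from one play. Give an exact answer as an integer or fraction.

6/5 dollars

E[payout] = (4/5)·2 + (1/5)·38 = 46/5
Expected profit = 46/5 − 8 = 6/5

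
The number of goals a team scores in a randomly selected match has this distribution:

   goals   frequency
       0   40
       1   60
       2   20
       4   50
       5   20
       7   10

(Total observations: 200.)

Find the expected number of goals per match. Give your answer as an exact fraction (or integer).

Total = 200, so P(goals=0) = 40/200, etc.
E[X] = (1/5)·0 + (3/10)·1 + (1/10)·2 + (1/4)·4 + (1/10)·5 + (1/20)·7
     = 47/20

47/20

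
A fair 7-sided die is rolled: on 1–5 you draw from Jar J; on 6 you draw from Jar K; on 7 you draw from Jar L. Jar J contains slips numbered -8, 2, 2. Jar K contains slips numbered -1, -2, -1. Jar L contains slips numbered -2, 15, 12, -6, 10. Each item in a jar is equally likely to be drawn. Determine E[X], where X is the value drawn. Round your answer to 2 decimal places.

-0.31

E[X | Jar J] = (-8 + 2 + 2)/3 = -4/3
E[X | Jar K] = (-1 − 2 − 1)/3 = -4/3
E[X | Jar L] = (-2 + 15 + 12 − 6 + 10)/5 = 29/5
E[X] = (5/7)·(-4/3) + (1/7)·(-4/3) + (1/7)·29/5 = -11/35 ≈ -0.31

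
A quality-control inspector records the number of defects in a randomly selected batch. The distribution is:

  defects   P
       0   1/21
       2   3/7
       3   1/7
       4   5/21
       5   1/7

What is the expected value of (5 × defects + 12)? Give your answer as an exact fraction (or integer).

562/21

E[5x+12] = (1/21)·12 + (3/7)·22 + (1/7)·27 + (5/21)·32 + (1/7)·37
     = 562/21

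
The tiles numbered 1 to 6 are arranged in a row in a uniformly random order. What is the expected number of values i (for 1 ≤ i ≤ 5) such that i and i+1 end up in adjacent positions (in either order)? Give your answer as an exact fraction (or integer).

For each i ∈ {1,…,5}, let Xᵢ = 1 if i and i+1 are adjacent. P(Xᵢ=1) = 2·(6−1)!/6! = 2/6.
By linearity, E[ΣXᵢ] = (5)·(2/6) = 5/3.

5/3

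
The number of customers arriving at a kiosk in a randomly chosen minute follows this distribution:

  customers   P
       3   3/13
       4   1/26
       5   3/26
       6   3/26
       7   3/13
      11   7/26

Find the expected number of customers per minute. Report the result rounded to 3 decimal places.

E[X] = (3/13)·3 + (1/26)·4 + (3/26)·5 + (3/26)·6 + (3/13)·7 + (7/26)·11
     = 87/13 ≈ 6.692

6.692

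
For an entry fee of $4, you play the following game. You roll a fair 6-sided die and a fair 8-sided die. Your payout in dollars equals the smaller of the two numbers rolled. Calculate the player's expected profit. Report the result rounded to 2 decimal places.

-$1.23

Distribution of the smaller of the two numbers rolled: 1 w.p. 13/48, 2 w.p. 11/48, 3 w.p. 3/16, 4 w.p. 7/48, 5 w.p. 5/48, 6 w.p. 1/16
E[payout] = (13/48)·1 + (11/48)·2 + (3/16)·3 + (7/48)·4 + (5/48)·5 + (1/16)·6 = 133/48
Expected profit = 133/48 − 4 = -59/48 ≈ -$1.23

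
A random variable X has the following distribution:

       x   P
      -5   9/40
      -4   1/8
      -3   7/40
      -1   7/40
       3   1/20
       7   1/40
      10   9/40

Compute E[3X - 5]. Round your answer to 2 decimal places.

-4.25

E[3x-5] = (9/40)·(-20) + (1/8)·(-17) + (7/40)·(-14) + (7/40)·(-8) + (1/20)·4 + (1/40)·16 + (9/40)·25
     = -17/4 ≈ -4.25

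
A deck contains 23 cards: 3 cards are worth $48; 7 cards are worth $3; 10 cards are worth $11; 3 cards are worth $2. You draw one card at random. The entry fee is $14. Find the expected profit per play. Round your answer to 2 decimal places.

-$1.78

E[payout] = (3/23)·48 + (7/23)·3 + (10/23)·11 + (3/23)·2 = 281/23
Expected profit = 281/23 − 14 = -41/23 ≈ -$1.78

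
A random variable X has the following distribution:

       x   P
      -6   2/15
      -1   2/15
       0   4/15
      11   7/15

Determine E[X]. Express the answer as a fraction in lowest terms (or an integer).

E[X] = (2/15)·(-6) + (2/15)·(-1) + (4/15)·0 + (7/15)·11
     = 21/5

21/5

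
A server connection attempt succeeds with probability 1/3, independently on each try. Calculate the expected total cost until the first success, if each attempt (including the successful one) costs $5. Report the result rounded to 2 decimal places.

E[#attempts] = 1/p = 3; E[cost] = 5·3 = 15.
≈ 15.00

$15.00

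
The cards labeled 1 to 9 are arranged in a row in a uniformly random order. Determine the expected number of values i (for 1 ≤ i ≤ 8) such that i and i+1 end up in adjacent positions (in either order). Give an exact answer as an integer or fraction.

For each i ∈ {1,…,8}, let Xᵢ = 1 if i and i+1 are adjacent. P(Xᵢ=1) = 2·(9−1)!/9! = 2/9.
By linearity, E[ΣXᵢ] = (8)·(2/9) = 16/9.

16/9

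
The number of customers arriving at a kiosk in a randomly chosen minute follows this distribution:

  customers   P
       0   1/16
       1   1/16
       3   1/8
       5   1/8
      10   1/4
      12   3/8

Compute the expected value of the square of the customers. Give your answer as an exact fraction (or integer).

E[X²] = (1/16)·0 + (1/16)·1 + (1/8)·9 + (1/8)·25 + (1/4)·100 + (3/8)·144
     = 1333/16

1333/16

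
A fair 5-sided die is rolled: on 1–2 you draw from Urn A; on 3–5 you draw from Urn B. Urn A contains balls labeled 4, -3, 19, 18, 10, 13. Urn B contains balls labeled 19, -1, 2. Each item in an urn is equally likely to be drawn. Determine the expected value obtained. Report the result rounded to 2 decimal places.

E[X | Urn A] = (4 − 3 + 19 + 18 + 10 + 13)/6 = 61/6
E[X | Urn B] = (19 − 1 + 2)/3 = 20/3
E[X] = (2/5)·61/6 + (3/5)·20/3 = 121/15 ≈ 8.07

8.07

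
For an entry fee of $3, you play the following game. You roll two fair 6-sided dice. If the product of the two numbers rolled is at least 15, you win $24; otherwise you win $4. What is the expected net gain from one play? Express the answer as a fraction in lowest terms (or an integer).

E[payout] = (23/36)·4 + (13/36)·24 = 101/9
Expected profit = 101/9 − 3 = 74/9

74/9 dollars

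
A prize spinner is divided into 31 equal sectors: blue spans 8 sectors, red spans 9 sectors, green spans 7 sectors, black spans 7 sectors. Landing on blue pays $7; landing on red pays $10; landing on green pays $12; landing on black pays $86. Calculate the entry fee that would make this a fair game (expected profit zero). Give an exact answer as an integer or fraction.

832/31 dollars

E[payout] = (8/31)·7 + (9/31)·10 + (7/31)·12 + (7/31)·86 = 832/31
Fair fee = E[payout] = 832/31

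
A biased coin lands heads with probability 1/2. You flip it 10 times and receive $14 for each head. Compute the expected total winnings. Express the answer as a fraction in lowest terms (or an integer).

E[#heads] = 10·1/2 = 5 (linearity over flips).
E[winnings] = 14·5 = 70.

$70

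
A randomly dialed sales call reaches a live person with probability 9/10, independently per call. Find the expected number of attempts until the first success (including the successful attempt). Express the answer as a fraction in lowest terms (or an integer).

For a geometric distribution, E[trials] = 1/p = 1/(9/10) = 10/9.

10/9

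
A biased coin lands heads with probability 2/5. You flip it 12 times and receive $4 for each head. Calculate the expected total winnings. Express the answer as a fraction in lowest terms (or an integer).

96/5 dollars

E[#heads] = 12·2/5 = 24/5 (linearity over flips).
E[winnings] = 4·24/5 = 96/5.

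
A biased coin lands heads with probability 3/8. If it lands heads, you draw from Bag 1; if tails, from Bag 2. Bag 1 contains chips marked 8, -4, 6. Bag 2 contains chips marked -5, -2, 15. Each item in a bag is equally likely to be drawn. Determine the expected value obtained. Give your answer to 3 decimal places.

2.917

E[X | Bag 1] = (8 − 4 + 6)/3 = 10/3
E[X | Bag 2] = (-5 − 2 + 15)/3 = 8/3
E[X] = (3/8)·10/3 + (5/8)·8/3 = 35/12 ≈ 2.917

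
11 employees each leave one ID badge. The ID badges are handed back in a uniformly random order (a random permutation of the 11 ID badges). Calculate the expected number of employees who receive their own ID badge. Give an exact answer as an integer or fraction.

1

Let Xᵢ = 1 if person i gets their own ID badge. For each i, P(Xᵢ=1) = 1/11.
By linearity of expectation, E[X₁+…+X_11] = 11·(1/11) = 1.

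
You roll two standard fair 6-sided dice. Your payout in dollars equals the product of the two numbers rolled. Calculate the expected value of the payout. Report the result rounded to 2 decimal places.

Distribution of the product of the two numbers rolled: 1 w.p. 1/36, 2 w.p. 1/18, 3 w.p. 1/18, 4 w.p. 1/12, 5 w.p. 1/18, 6 w.p. 1/9, …
E[payout] = (1/36)·1 + (1/18)·2 + (1/18)·3 + (1/12)·4 + (1/18)·5 + (1/9)·6 + (1/18)·8 + (1/36)·9 + (1/18)·10 + (1/9)·12 + (1/18)·15 + (1/36)·16 + (1/18)·18 + (1/18)·20 + (1/18)·24 + (1/36)·25 + (1/18)·30 + (1/36)·36 = 49/4
≈ $12.25

$12.25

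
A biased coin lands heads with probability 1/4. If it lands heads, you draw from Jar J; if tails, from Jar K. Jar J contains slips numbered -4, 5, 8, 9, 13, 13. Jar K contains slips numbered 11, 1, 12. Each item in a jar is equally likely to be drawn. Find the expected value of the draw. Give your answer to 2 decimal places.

E[X | Jar J] = (-4 + 5 + 8 + 9 + 13 + 13)/6 = 22/3
E[X | Jar K] = (11 + 1 + 12)/3 = 8
E[X] = (1/4)·22/3 + (3/4)·8 = 47/6 ≈ 7.83

7.83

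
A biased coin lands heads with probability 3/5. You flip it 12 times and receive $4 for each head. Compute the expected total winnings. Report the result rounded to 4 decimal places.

$28.8000

E[#heads] = 12·3/5 = 36/5 (linearity over flips).
E[winnings] = 4·36/5 = 144/5.
≈ 28.8000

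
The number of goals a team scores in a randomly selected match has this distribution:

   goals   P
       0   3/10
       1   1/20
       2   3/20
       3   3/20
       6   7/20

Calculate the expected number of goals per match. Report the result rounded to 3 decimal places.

2.900

E[X] = (3/10)·0 + (1/20)·1 + (3/20)·2 + (3/20)·3 + (7/20)·6
     = 29/10 ≈ 2.900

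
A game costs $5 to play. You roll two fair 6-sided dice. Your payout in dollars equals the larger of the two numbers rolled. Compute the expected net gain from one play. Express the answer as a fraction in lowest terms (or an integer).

-19/36 dollars

Distribution of the larger of the two numbers rolled: 1 w.p. 1/36, 2 w.p. 1/12, 3 w.p. 5/36, 4 w.p. 7/36, 5 w.p. 1/4, 6 w.p. 11/36
E[payout] = (1/36)·1 + (1/12)·2 + (5/36)·3 + (7/36)·4 + (1/4)·5 + (11/36)·6 = 161/36
Expected profit = 161/36 − 5 = -19/36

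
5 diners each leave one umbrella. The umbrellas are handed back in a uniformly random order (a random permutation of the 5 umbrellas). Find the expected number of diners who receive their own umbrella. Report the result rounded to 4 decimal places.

1.0000

Let Xᵢ = 1 if person i gets their own umbrella. For each i, P(Xᵢ=1) = 1/5.
By linearity of expectation, E[X₁+…+X_5] = 5·(1/5) = 1.
≈ 1.0000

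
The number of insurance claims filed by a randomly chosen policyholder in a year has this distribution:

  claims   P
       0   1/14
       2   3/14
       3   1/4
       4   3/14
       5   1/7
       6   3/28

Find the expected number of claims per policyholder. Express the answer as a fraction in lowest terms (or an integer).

E[X] = (1/14)·0 + (3/14)·2 + (1/4)·3 + (3/14)·4 + (1/7)·5 + (3/28)·6
     = 95/28

95/28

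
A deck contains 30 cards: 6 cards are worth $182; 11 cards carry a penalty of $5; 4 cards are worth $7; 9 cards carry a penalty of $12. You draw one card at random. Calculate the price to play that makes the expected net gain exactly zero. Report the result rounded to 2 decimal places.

$31.90

E[payout] = (6/30)·182 + (11/30)·(-5) + (4/30)·7 + (9/30)·(-12) = 319/10
Fair fee = E[payout] = 319/10 ≈ $31.90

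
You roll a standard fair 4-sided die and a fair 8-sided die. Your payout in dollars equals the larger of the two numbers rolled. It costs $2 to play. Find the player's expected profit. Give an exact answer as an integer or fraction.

Distribution of the larger of the two numbers rolled: 1 w.p. 1/32, 2 w.p. 3/32, 3 w.p. 5/32, 4 w.p. 7/32, 5 w.p. 1/8, 6 w.p. 1/8, …
E[payout] = (1/32)·1 + (3/32)·2 + (5/32)·3 + (7/32)·4 + (1/8)·5 + (1/8)·6 + (1/8)·7 + (1/8)·8 = 77/16
Expected profit = 77/16 − 2 = 45/16

45/16 dollars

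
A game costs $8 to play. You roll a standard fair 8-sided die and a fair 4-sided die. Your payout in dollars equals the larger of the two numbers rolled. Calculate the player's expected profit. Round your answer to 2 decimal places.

-$3.19

Distribution of the larger of the two numbers rolled: 1 w.p. 1/32, 2 w.p. 3/32, 3 w.p. 5/32, 4 w.p. 7/32, 5 w.p. 1/8, 6 w.p. 1/8, …
E[payout] = (1/32)·1 + (3/32)·2 + (5/32)·3 + (7/32)·4 + (1/8)·5 + (1/8)·6 + (1/8)·7 + (1/8)·8 = 77/16
Expected profit = 77/16 − 8 = -51/16 ≈ -$3.19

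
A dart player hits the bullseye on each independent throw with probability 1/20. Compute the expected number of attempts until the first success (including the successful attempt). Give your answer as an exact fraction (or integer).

For a geometric distribution, E[trials] = 1/p = 1/(1/20) = 20.

20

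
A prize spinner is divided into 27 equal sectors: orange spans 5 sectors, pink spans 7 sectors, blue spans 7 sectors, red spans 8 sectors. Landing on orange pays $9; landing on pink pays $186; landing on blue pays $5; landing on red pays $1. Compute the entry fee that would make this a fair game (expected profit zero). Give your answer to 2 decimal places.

$51.48

E[payout] = (5/27)·9 + (7/27)·186 + (7/27)·5 + (8/27)·1 = 1390/27
Fair fee = E[payout] = 1390/27 ≈ $51.48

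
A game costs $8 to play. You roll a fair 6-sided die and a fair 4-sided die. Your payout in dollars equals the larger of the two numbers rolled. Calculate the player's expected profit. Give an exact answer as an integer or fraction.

-49/12 dollars

Distribution of the larger of the two numbers rolled: 1 w.p. 1/24, 2 w.p. 1/8, 3 w.p. 5/24, 4 w.p. 7/24, 5 w.p. 1/6, 6 w.p. 1/6
E[payout] = (1/24)·1 + (1/8)·2 + (5/24)·3 + (7/24)·4 + (1/6)·5 + (1/6)·6 = 47/12
Expected profit = 47/12 − 8 = -49/12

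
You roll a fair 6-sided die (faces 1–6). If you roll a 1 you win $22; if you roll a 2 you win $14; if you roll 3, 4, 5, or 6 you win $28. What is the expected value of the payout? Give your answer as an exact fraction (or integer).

74/3 dollars

E[payout] = (1/6)·14 + (1/6)·22 + (2/3)·28 = 74/3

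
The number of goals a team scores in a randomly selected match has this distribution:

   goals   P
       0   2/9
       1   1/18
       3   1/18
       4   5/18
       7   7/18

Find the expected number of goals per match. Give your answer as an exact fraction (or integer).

E[X] = (2/9)·0 + (1/18)·1 + (1/18)·3 + (5/18)·4 + (7/18)·7
     = 73/18

73/18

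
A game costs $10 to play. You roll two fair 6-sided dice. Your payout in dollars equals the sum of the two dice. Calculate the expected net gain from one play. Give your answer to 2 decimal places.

Distribution of the sum of the two dice: 2 w.p. 1/36, 3 w.p. 1/18, 4 w.p. 1/12, 5 w.p. 1/9, 6 w.p. 5/36, 7 w.p. 1/6, …
E[payout] = (1/36)·2 + (1/18)·3 + (1/12)·4 + (1/9)·5 + (5/36)·6 + (1/6)·7 + (5/36)·8 + (1/9)·9 + (1/12)·10 + (1/18)·11 + (1/36)·12 = 7
Expected profit = 7 − 10 = -3 ≈ -$3.00

-$3.00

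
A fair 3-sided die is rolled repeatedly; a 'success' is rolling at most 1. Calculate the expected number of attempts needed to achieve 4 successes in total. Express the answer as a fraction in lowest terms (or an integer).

12

By linearity (sum of 4 independent geometric waits), E[trials] = 4/p = 4/(1/3) = 12.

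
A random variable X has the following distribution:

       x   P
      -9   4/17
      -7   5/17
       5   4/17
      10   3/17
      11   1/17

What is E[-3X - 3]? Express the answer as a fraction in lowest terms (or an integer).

E[-3x-3] = (4/17)·24 + (5/17)·18 + (4/17)·(-18) + (3/17)·(-33) + (1/17)·(-36)
     = -21/17

-21/17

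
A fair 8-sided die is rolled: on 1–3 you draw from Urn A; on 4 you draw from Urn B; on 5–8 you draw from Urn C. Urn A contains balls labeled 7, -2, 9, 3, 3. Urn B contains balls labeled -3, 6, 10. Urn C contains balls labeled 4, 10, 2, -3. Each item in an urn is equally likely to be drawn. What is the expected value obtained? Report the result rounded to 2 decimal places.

E[X | Urn A] = (7 − 2 + 9 + 3 + 3)/5 = 4
E[X | Urn B] = (-3 + 6 + 10)/3 = 13/3
E[X | Urn C] = (4 + 10 + 2 − 3)/4 = 13/4
E[X] = (3/8)·4 + (1/8)·13/3 + (1/2)·13/4 = 11/3 ≈ 3.67

3.67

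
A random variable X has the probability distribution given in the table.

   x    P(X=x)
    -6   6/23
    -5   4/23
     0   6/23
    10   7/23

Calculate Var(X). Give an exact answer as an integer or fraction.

E[X] = (6/23)·(-6) + (4/23)·(-5) + (6/23)·0 + (7/23)·10 = 14/23
E[X²] = (6/23)·36 + (4/23)·25 + (6/23)·0 + (7/23)·100 = 1016/23
Var(X) = 1016/23 − (14/23)² = 23172/529

23172/529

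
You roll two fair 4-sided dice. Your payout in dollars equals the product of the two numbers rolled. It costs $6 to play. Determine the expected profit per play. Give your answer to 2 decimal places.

Distribution of the product of the two numbers rolled: 1 w.p. 1/16, 2 w.p. 1/8, 3 w.p. 1/8, 4 w.p. 3/16, 6 w.p. 1/8, 8 w.p. 1/8, …
E[payout] = (1/16)·1 + (1/8)·2 + (1/8)·3 + (3/16)·4 + (1/8)·6 + (1/8)·8 + (1/16)·9 + (1/8)·12 + (1/16)·16 = 25/4
Expected profit = 25/4 − 6 = 1/4 ≈ $0.25

$0.25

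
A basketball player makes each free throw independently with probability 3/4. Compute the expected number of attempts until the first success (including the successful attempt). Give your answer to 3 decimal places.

1.333

For a geometric distribution, E[trials] = 1/p = 1/(3/4) = 4/3.
≈ 1.333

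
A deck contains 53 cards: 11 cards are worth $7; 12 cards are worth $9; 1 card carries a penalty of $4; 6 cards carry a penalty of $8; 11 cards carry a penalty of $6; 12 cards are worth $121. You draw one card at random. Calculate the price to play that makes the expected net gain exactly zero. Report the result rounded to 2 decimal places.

E[payout] = (11/53)·7 + (12/53)·9 + (1/53)·(-4) + (6/53)·(-8) + (11/53)·(-6) + (12/53)·121 = 1519/53
Fair fee = E[payout] = 1519/53 ≈ $28.66

$28.66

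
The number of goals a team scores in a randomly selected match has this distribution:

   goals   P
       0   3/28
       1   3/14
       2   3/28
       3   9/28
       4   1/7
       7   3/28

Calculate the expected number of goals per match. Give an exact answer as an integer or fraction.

E[X] = (3/28)·0 + (3/14)·1 + (3/28)·2 + (9/28)·3 + (1/7)·4 + (3/28)·7
     = 19/7

19/7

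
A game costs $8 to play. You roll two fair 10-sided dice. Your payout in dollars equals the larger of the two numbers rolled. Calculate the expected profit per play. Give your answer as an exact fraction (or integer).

-17/20 dollars

Distribution of the larger of the two numbers rolled: 1 w.p. 1/100, 2 w.p. 3/100, 3 w.p. 1/20, 4 w.p. 7/100, 5 w.p. 9/100, 6 w.p. 11/100, …
E[payout] = (1/100)·1 + (3/100)·2 + (1/20)·3 + (7/100)·4 + (9/100)·5 + (11/100)·6 + (13/100)·7 + (3/20)·8 + (17/100)·9 + (19/100)·10 = 143/20
Expected profit = 143/20 − 8 = -17/20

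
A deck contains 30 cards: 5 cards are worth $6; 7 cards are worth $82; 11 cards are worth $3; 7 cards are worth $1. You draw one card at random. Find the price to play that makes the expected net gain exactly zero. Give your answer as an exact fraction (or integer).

E[payout] = (5/30)·6 + (7/30)·82 + (11/30)·3 + (7/30)·1 = 322/15
Fair fee = E[payout] = 322/15

322/15 dollars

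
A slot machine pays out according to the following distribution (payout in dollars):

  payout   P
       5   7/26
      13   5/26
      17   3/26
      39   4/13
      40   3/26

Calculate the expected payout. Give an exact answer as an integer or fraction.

E[X] = (7/26)·5 + (5/26)·13 + (3/26)·17 + (4/13)·39 + (3/26)·40
     = 583/26

583/26 dollars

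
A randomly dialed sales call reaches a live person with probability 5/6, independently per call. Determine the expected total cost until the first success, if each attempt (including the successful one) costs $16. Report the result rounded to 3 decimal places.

E[#attempts] = 1/p = 6/5; E[cost] = 16·6/5 = 96/5.
≈ 19.200

$19.200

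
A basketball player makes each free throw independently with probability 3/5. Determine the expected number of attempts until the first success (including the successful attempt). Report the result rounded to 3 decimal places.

1.667

For a geometric distribution, E[trials] = 1/p = 1/(3/5) = 5/3.
≈ 1.667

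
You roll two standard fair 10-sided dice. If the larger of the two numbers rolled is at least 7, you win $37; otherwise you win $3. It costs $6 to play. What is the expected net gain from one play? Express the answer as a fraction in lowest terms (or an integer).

E[payout] = (9/25)·3 + (16/25)·37 = 619/25
Expected profit = 619/25 − 6 = 469/25

469/25 dollars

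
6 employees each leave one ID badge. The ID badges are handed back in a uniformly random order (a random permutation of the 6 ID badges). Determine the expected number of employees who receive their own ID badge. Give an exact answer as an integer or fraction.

Let Xᵢ = 1 if person i gets their own ID badge. For each i, P(Xᵢ=1) = 1/6.
By linearity of expectation, E[X₁+…+X_6] = 6·(1/6) = 1.

1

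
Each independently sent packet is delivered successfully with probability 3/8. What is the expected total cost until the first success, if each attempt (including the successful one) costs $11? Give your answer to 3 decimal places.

E[#attempts] = 1/p = 8/3; E[cost] = 11·8/3 = 88/3.
≈ 29.333

$29.333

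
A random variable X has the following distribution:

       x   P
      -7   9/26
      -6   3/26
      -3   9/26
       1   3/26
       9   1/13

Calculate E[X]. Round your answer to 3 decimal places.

-3.346

E[X] = (9/26)·(-7) + (3/26)·(-6) + (9/26)·(-3) + (3/26)·1 + (1/13)·9
     = -87/26 ≈ -3.346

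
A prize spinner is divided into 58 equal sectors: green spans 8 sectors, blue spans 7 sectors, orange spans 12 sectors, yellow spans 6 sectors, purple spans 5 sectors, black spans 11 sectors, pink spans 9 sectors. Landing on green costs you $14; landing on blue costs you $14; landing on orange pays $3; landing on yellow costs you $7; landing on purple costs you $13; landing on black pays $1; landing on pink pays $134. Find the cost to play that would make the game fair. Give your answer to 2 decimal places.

E[payout] = (8/58)·(-14) + (7/58)·(-14) + (12/58)·3 + (6/58)·(-7) + (5/58)·(-13) + (11/58)·1 + (9/58)·134 = 468/29
Fair fee = E[payout] = 468/29 ≈ $16.14

$16.14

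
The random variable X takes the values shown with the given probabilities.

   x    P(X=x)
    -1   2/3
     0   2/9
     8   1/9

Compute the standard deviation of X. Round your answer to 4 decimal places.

E[X] = 2/9, E[X²] = 70/9
Var(X) = E[X²] − (E[X])² = 70/9 − 4/81 = 626/81
SD(X) = √(626/81) ≈ 2.7800

2.7800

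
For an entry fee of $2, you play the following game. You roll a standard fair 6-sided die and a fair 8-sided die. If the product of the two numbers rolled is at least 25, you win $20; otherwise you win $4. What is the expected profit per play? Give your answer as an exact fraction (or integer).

16/3 dollars

E[payout] = (19/24)·4 + (5/24)·20 = 22/3
Expected profit = 22/3 − 2 = 16/3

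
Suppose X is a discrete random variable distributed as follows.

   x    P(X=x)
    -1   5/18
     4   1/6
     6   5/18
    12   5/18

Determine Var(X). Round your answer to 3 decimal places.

23.904

E[X] = (5/18)·(-1) + (1/6)·4 + (5/18)·6 + (5/18)·12 = 97/18
E[X²] = (5/18)·1 + (1/6)·16 + (5/18)·36 + (5/18)·144 = 953/18
Var(X) = 953/18 − (97/18)² = 7745/324 ≈ 23.904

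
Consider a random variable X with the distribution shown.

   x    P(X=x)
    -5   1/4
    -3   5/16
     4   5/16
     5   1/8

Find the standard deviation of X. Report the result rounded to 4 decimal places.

E[X] = -5/16, E[X²] = 275/16
Var(X) = E[X²] − (E[X])² = 275/16 − 25/256 = 4375/256
SD(X) = √(4375/256) ≈ 4.1340

4.1340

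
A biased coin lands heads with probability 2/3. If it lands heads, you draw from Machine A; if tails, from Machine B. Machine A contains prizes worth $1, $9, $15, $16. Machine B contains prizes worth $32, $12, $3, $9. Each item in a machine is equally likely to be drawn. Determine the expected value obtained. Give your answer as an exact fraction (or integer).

23/2 dollars

E[X | Machine A] = (1 + 9 + 15 + 16)/4 = 41/4
E[X | Machine B] = (32 + 12 + 3 + 9)/4 = 14
E[X] = (2/3)·41/4 + (1/3)·14 = 23/2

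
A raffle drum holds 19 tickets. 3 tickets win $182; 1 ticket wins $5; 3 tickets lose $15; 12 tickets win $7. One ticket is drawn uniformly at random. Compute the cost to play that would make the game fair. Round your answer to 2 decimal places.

E[payout] = (3/19)·182 + (1/19)·5 + (3/19)·(-15) + (12/19)·7 = 590/19
Fair fee = E[payout] = 590/19 ≈ $31.05

$31.05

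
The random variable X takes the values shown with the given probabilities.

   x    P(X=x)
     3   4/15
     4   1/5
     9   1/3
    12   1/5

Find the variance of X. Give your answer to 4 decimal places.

12.4000

E[X] = (4/15)·3 + (1/5)·4 + (1/3)·9 + (1/5)·12 = 7
E[X²] = (4/15)·9 + (1/5)·16 + (1/3)·81 + (1/5)·144 = 307/5
Var(X) = 307/5 − (7)² = 62/5 ≈ 12.4000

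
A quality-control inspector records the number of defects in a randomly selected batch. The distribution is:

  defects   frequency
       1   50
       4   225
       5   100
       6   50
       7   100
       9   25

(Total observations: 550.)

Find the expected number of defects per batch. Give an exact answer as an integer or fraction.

Total = 550, so P(defects=1) = 50/550, etc.
E[X] = (1/11)·1 + (9/22)·4 + (2/11)·5 + (1/11)·6 + (2/11)·7 + (1/22)·9
     = 107/22

107/22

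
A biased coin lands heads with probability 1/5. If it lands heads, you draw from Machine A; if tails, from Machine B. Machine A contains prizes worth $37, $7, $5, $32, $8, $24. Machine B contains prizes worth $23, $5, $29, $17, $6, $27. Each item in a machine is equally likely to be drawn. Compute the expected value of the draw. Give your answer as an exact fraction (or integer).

541/30 dollars

E[X | Machine A] = (37 + 7 + 5 + 32 + 8 + 24)/6 = 113/6
E[X | Machine B] = (23 + 5 + 29 + 17 + 6 + 27)/6 = 107/6
E[X] = (1/5)·113/6 + (4/5)·107/6 = 541/30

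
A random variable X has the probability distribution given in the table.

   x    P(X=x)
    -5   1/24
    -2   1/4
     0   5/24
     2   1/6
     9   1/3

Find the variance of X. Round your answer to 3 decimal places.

22.818

E[X] = (1/24)·(-5) + (1/4)·(-2) + (5/24)·0 + (1/6)·2 + (1/3)·9 = 21/8
E[X²] = (1/24)·25 + (1/4)·4 + (5/24)·0 + (1/6)·4 + (1/3)·81 = 713/24
Var(X) = 713/24 − (21/8)² = 4381/192 ≈ 22.818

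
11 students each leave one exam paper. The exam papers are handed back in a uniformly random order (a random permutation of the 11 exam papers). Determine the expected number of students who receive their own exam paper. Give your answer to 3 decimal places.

1.000

Let Xᵢ = 1 if person i gets their own exam paper. For each i, P(Xᵢ=1) = 1/11.
By linearity of expectation, E[X₁+…+X_11] = 11·(1/11) = 1.
≈ 1.000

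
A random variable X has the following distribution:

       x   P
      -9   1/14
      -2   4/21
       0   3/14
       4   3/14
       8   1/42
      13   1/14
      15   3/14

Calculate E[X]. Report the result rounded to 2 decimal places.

4.17

E[X] = (1/14)·(-9) + (4/21)·(-2) + (3/14)·0 + (3/14)·4 + (1/42)·8 + (1/14)·13 + (3/14)·15
     = 25/6 ≈ 4.17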